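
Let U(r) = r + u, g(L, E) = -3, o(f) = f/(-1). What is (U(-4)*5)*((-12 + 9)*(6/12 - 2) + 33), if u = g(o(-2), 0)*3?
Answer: -4875/2 ≈ -2437.5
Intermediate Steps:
o(f) = -f (o(f) = f*(-1) = -f)
u = -9 (u = -3*3 = -9)
U(r) = -9 + r (U(r) = r - 9 = -9 + r)
(U(-4)*5)*((-12 + 9)*(6/12 - 2) + 33) = ((-9 - 4)*5)*((-12 + 9)*(6/12 - 2) + 33) = (-13*5)*(-3*(6*(1/12) - 2) + 33) = -65*(-3*(½ - 2) + 33) = -65*(-3*(-3/2) + 33) = -65*(9/2 + 33) = -65*75/2 = -4875/2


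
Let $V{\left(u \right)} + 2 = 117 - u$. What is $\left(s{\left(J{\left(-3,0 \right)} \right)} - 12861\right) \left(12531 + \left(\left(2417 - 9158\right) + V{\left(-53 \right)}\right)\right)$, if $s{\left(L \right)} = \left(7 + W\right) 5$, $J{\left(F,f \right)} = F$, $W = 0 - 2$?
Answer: $-76476888$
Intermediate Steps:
$W = -2$
$V{\left(u \right)} = 115 - u$ ($V{\left(u \right)} = -2 - \left(-117 + u\right) = 115 - u$)
$s{\left(L \right)} = 25$ ($s{\left(L \right)} = \left(7 - 2\right) 5 = 5 \cdot 5 = 25$)
$\left(s{\left(J{\left(-3,0 \right)} \right)} - 12861\right) \left(12531 + \left(\left(2417 - 9158\right) + V{\left(-53 \right)}\right)\right) = \left(25 - 12861\right) \left(12531 + \left(\left(2417 - 9158\right) + \left(115 - -53\right)\right)\right) = - 12836 \left(12531 + \left(-6741 + \left(115 + 53\right)\right)\right) = - 12836 \left(12531 + \left(-6741 + 168\right)\right) = - 12836 \left(12531 - 6573\right) = \left(-12836\right) 5958 = -76476888$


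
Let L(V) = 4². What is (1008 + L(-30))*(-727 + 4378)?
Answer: 3738624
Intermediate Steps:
L(V) = 16
(1008 + L(-30))*(-727 + 4378) = (1008 + 16)*(-727 + 4378) = 1024*3651 = 3738624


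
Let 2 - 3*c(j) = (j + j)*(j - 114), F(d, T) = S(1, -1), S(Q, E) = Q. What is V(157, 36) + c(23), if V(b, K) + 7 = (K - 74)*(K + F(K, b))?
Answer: -17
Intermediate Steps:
F(d, T) = 1
c(j) = 2/3 - 2*j*(-114 + j)/3 (c(j) = 2/3 - (j + j)*(j - 114)/3 = 2/3 - 2*j*(-114 + j)/3)
V(b, K) = -7 + (1 + K)*(-74 + K) (V(b, K) = -7 + (K - 74)*(K + 1) = -7 + (-74 + K)*(1 + K) = -7 + (1 + K)*(-74 + K))
V(157, 36) + c(23) = (-81 + 36**2 - 73*36) + (2/3 + 76*23 - 2/3*23**2) = (-81 + 1296 - 2628) + (2/3 + 1748 - 2/3*529) = -1413 + (2/3 + 1748 - 1058/3) = -1413 + 1396 = -17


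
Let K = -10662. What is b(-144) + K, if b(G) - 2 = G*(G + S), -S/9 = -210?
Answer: -262084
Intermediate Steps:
S = 1890 (S = -9*(-210) = 1890)
b(G) = 2 + G*(1890 + G) (b(G) = 2 + G*(G + 1890) = 2 + G*(1890 + G))
b(-144) + K = (2 + (-144)² + 1890*(-144)) - 10662 = (2 + 20736 - 272160) - 10662 = -251422 - 10662 = -262084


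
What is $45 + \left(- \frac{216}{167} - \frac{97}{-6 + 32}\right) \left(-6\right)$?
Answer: $\frac{163140}{2171} \approx 75.145$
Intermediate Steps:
$45 + \left(- \frac{216}{167} - \frac{97}{-6 + 32}\right) \left(-6\right) = 45 + \left(\left(-216\right) \frac{1}{167} - \frac{97}{26}\right) \left(-6\right) = 45 + \left(- \frac{216}{167} - \frac{97}{26}\right) \left(-6\right) = 45 - - \frac{65445}{2171} = 45 + \frac{65445}{2171} = \frac{163140}{2171}$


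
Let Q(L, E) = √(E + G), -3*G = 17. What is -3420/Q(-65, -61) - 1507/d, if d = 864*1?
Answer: -1507/864 + 171*I*√6 ≈ -1.7442 + 418.86*I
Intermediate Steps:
G = -17/3 (G = -⅓*17 = -17/3 ≈ -5.6667)
Q(L, E) = √(-17/3 + E) (Q(L, E) = √(E - 17/3) = √(-17/3 + E))
d = 864
-3420/Q(-65, -61) - 1507/d = -3420*3/√(-51 + 9*(-61)) - 1507/864 = -3420*3/√(-51 - 549) - 1507*1/864 = -3420*(-I*√6/20) - 1507/864 = -(-171)*I*√6 - 1507/864 = 171*I*√6 - 1507/864 = -1507/864 + 171*I*√6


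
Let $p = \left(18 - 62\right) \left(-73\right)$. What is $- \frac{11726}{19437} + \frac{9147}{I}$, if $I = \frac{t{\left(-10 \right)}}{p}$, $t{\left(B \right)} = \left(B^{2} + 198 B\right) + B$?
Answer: $- \frac{2884264696}{185535} \approx -15546.0$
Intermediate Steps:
$t{\left(B \right)} = B^{2} + 199 B$
$p = 3212$ ($p = \left(-44\right) \left(-73\right) = 3212$)
$I = - \frac{945}{1606}$ ($I = \frac{\left(-10\right) \left(199 - 10\right)}{3212} = \left(-10\right) 189 \cdot \frac{1}{3212} = \left(-1890\right) \frac{1}{3212} = - \frac{945}{1606} \approx -0.58842$)
$- \frac{11726}{19437} + \frac{9147}{I} = - \frac{11726}{19437} + \frac{9147}{- \frac{945}{1606}} = \left(-11726\right) \frac{1}{19437} + 9147 \left(- \frac{1606}{945}\right) = - \frac{1066}{1767} - \frac{4896694}{315} = - \frac{2884264696}{185535}$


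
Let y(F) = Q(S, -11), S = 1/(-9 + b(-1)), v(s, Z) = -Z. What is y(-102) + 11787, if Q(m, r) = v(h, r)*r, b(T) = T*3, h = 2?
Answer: 11666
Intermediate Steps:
b(T) = 3*T
S = -1/12 (S = 1/(-9 + 3*(-1)) = 1/(-9 - 3) = 1/(-12) = -1/12 ≈ -0.083333)
Q(m, r) = -r² (Q(m, r) = (-r)*r = -r²)
y(F) = -121 (y(F) = -1*(-11)² = -1*121 = -121)
y(-102) + 11787 = -121 + 11787 = 11666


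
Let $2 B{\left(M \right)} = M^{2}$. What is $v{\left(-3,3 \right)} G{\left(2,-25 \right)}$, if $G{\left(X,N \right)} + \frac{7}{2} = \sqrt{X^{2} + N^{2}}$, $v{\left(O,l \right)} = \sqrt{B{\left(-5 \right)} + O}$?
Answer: $\frac{\sqrt{38} \left(-7 + 2 \sqrt{629}\right)}{4} \approx 66.514$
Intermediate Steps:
$B{\left(M \right)} = \frac{M^{2}}{2}$
$v{\left(O,l \right)} = \sqrt{\frac{25}{2} + O}$ ($v{\left(O,l \right)} = \sqrt{\frac{\left(-5\right)^{2}}{2} + O} = \sqrt{\frac{1}{2} \cdot 25 + O} = \sqrt{\frac{25}{2} + O}$)
$G{\left(X,N \right)} = - \frac{7}{2} + \sqrt{N^{2} + X^{2}}$ ($G{\left(X,N \right)} = - \frac{7}{2} + \sqrt{X^{2} + N^{2}} = - \frac{7}{2} + \sqrt{N^{2} + X^{2}}$)
$v{\left(-3,3 \right)} G{\left(2,-25 \right)} = \frac{\sqrt{50 + 4 \left(-3\right)}}{2} \left(- \frac{7}{2} + \sqrt{\left(-25\right)^{2} + 2^{2}}\right) = \frac{\sqrt{50 - 12}}{2} \left(- \frac{7}{2} + \sqrt{625 + 4}\right) = \frac{\sqrt{38}}{2} \left(- \frac{7}{2} + \sqrt{629}\right) = \frac{\sqrt{38} \left(- \frac{7}{2} + \sqrt{629}\right)}{2}$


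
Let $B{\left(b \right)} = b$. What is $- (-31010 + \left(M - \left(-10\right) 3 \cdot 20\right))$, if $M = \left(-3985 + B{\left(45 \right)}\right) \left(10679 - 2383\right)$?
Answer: $32716650$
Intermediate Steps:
$M = -32686240$ ($M = \left(-3985 + 45\right) \left(10679 - 2383\right) = \left(-3940\right) 8296 = -32686240$)
$- (-31010 + \left(M - \left(-10\right) 3 \cdot 20\right)) = - (-31010 - \left(32686240 + \left(-10\right) 3 \cdot 20\right)) = - (-31010 - \left(32686240 - 600\right)) = - (-31010 - 32685640) = \left(-1\right) \left(-32716650\right) = 32716650$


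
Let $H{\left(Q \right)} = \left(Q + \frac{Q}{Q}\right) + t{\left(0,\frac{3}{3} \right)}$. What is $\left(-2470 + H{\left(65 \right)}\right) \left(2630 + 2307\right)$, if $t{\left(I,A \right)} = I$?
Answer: $-11868548$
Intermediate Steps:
$H{\left(Q \right)} = 1 + Q$ ($H{\left(Q \right)} = \left(Q + \frac{Q}{Q}\right) + 0 = \left(Q + 1\right) + 0 = \left(1 + Q\right) + 0 = 1 + Q$)
$\left(-2470 + H{\left(65 \right)}\right) \left(2630 + 2307\right) = \left(-2470 + \left(1 + 65\right)\right) \left(2630 + 2307\right) = \left(-2470 + 66\right) 4937 = \left(-2404\right) 4937 = -11868548$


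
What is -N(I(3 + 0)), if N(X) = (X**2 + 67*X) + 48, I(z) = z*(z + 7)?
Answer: -2958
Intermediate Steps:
I(z) = z*(7 + z)
N(X) = 48 + X**2 + 67*X
-N(I(3 + 0)) = -(48 + ((3 + 0)*(7 + (3 + 0)))**2 + 67*((3 + 0)*(7 + (3 + 0)))) = -(48 + (3*(7 + 3))**2 + 67*(3*(7 + 3))) = -(48 + (3*10)**2 + 67*(3*10)) = -(48 + 30**2 + 67*30) = -(48 + 900 + 2010) = -1*2958 = -2958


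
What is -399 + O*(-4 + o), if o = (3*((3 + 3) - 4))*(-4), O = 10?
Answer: -679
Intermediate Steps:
o = -24 (o = (3*(6 - 4))*(-4) = (3*2)*(-4) = 6*(-4) = -24)
-399 + O*(-4 + o) = -399 + 10*(-4 - 24) = -399 + 10*(-28) = -399 - 280 = -679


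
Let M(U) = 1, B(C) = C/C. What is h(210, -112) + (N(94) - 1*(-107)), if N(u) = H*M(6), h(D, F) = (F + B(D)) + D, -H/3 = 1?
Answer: 203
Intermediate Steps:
H = -3 (H = -3*1 = -3)
B(C) = 1
h(D, F) = 1 + D + F (h(D, F) = (F + 1) + D = (1 + F) + D = 1 + D + F)
N(u) = -3 (N(u) = -3*1 = -3)
h(210, -112) + (N(94) - 1*(-107)) = (1 + 210 - 112) + (-3 - 1*(-107)) = 99 + (-3 + 107) = 99 + 104 = 203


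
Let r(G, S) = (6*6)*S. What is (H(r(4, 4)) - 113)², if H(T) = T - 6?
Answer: 625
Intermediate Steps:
r(G, S) = 36*S
H(T) = -6 + T
(H(r(4, 4)) - 113)² = ((-6 + 36*4) - 113)² = ((-6 + 144) - 113)² = (138 - 113)² = 25² = 625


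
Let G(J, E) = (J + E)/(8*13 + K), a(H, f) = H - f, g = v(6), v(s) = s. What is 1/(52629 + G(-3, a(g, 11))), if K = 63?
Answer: 167/8789035 ≈ 1.9001e-5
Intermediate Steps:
g = 6
G(J, E) = E/167 + J/167 (G(J, E) = (J + E)/(8*13 + 63) = (E + J)/(104 + 63) = (E + J)/167 = (E + J)*(1/167) = E/167 + J/167)
1/(52629 + G(-3, a(g, 11))) = 1/(52629 + ((6 - 1*11)/167 + (1/167)*(-3))) = 1/(52629 + ((6 - 11)/167 - 3/167)) = 1/(52629 + ((1/167)*(-5) - 3/167)) = 1/(52629 + (-5/167 - 3/167)) = 1/(52629 - 8/167) = 1/(8789035/167) = 167/8789035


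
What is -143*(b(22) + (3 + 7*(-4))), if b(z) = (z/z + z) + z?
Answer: -2860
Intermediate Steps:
b(z) = 1 + 2*z (b(z) = (1 + z) + z = 1 + 2*z)
-143*(b(22) + (3 + 7*(-4))) = -143*((1 + 2*22) + (3 + 7*(-4))) = -143*((1 + 44) + (3 - 28)) = -143*(45 - 25) = -143*20 = -2860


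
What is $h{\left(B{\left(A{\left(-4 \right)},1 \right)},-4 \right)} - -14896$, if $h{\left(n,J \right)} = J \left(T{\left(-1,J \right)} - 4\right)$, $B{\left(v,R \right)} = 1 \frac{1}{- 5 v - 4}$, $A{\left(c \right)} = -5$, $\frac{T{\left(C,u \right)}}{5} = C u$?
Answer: $14832$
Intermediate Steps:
$T{\left(C,u \right)} = 5 C u$
$B{\left(v,R \right)} = \frac{1}{-4 - 5 v}$ ($B{\left(v,R \right)} = 1 \frac{1}{-4 - 5 v} = \frac{1}{-4 - 5 v}$)
$h{\left(n,J \right)} = J \left(-4 - 5 J\right)$ ($h{\left(n,J \right)} = J \left(5 \left(-1\right) J - 4\right) = J \left(- 5 J - 4\right) = J \left(-4 - 5 J\right)$)
$h{\left(B{\left(A{\left(-4 \right)},1 \right)},-4 \right)} - -14896 = \left(-1\right) \left(-4\right) \left(4 + 5 \left(-4\right)\right) - -14896 = \left(-1\right) \left(-4\right) \left(4 - 20\right) + 14896 = \left(-1\right) \left(-4\right) \left(-16\right) + 14896 = -64 + 14896 = 14832$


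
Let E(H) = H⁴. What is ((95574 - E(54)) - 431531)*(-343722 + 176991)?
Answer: 1473737476503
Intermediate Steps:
((95574 - E(54)) - 431531)*(-343722 + 176991) = ((95574 - 1*54⁴) - 431531)*(-343722 + 176991) = ((95574 - 1*8503056) - 431531)*(-166731) = ((95574 - 8503056) - 431531)*(-166731) = (-8407482 - 431531)*(-166731) = -8839013*(-166731) = 1473737476503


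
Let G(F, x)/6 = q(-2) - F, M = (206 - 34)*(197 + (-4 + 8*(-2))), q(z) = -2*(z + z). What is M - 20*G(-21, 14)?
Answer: 26964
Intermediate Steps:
q(z) = -4*z
M = 30444 (M = 172*(197 + (-4 - 16)) = 172*(197 - 20) = 172*177 = 30444)
G(F, x) = 48 - 6*F (G(F, x) = 6*(-4*(-2) - F) = 6*(8 - F) = 48 - 6*F)
M - 20*G(-21, 14) = 30444 - 20*(48 - 6*(-21)) = 30444 - 20*(48 + 126) = 30444 - 20*174 = 30444 - 3480 = 26964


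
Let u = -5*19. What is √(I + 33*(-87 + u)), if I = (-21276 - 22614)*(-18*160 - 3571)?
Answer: 88*√36561 ≈ 16826.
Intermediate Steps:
u = -95
I = 283134390 (I = -43890*(-2880 - 3571) = -43890*(-6451) = 283134390)
√(I + 33*(-87 + u)) = √(283134390 + 33*(-87 - 95)) = √(283134390 + 33*(-182)) = √(283134390 - 6006) = √283128384 = 88*√36561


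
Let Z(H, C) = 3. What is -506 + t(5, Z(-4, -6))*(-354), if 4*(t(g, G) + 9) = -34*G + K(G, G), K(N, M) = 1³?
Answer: 23237/2 ≈ 11619.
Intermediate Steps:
K(N, M) = 1
t(g, G) = -35/4 - 17*G/2 (t(g, G) = -9 + (-34*G + 1)/4 = -9 + (1 - 34*G)/4 = -9 + (¼ - 17*G/2) = -35/4 - 17*G/2)
-506 + t(5, Z(-4, -6))*(-354) = -506 + (-35/4 - 17/2*3)*(-354) = -506 + (-35/4 - 51/2)*(-354) = -506 - 137/4*(-354) = -506 + 24249/2 = 23237/2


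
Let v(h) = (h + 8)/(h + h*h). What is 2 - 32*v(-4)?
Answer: -26/3 ≈ -8.6667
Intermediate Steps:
v(h) = (8 + h)/(h + h**2)
2 - 32*v(-4) = 2 - 32*(8 - 4)/((-4)*(1 - 4)) = 2 - (-8)*4/(-3) = 2 - (-8)*(-1)*4/3 = 2 - 32*1/3 = 2 - 32/3 = -26/3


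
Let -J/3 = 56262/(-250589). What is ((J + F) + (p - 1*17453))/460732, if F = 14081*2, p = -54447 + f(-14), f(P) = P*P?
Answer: -2727744363/28863592787 ≈ -0.094505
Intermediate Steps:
f(P) = P²
p = -54251 (p = -54447 + (-14)² = -54447 + 196 = -54251)
J = 168786/250589 (J = -168786/(-250589) = -168786*(-1)/250589 = -3*(-56262/250589) = 168786/250589 ≈ 0.67356)
F = 28162
((J + F) + (p - 1*17453))/460732 = ((168786/250589 + 28162) + (-54251 - 1*17453))/460732 = (7057256204/250589 + (-54251 - 17453))*(1/460732) = (7057256204/250589 - 71704)*(1/460732) = -10910977452/250589*1/460732 = -2727744363/28863592787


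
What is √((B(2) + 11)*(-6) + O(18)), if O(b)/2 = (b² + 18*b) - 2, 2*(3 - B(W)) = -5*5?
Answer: √1133 ≈ 33.660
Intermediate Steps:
B(W) = 31/2 (B(W) = 3 - (-5)*5/2 = 3 - ½*(-25) = 3 + 25/2 = 31/2)
O(b) = -4 + 2*b² + 36*b (O(b) = 2*((b² + 18*b) - 2) = 2*(-2 + b² + 18*b) = -4 + 2*b² + 36*b)
√((B(2) + 11)*(-6) + O(18)) = √((31/2 + 11)*(-6) + (-4 + 2*18² + 36*18)) = √((53/2)*(-6) + (-4 + 2*324 + 648)) = √(-159 + (-4 + 648 + 648)) = √(-159 + 1292) = √1133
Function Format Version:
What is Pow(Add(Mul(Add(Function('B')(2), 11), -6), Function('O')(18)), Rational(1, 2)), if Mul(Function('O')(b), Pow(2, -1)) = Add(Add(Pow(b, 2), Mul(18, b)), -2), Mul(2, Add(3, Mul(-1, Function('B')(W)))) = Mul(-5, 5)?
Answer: Pow(1133, Rational(1, 2)) ≈ 33.660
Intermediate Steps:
Function('B')(W) = Rational(31, 2) (Function('B')(W) = Add(3, Mul(Rational(-1, 2), Mul(-5, 5))) = Add(3, Mul(Rational(-1, 2), -25)) = Add(3, Rational(25, 2)) = Rational(31, 2))
Function('O')(b) = Add(-4, Mul(2, Pow(b, 2)), Mul(36, b)) (Function('O')(b) = Mul(2, Add(Add(Pow(b, 2), Mul(18, b)), -2)) = Mul(2, Add(-2, Pow(b, 2), Mul(18, b))) = Add(-4, Mul(2, Pow(b, 2)), Mul(36, b)))
Pow(Add(Mul(Add(Function('B')(2), 11), -6), Function('O')(18)), Rational(1, 2)) = Pow(Add(Mul(Add(Rational(31, 2), 11), -6), Add(-4, Mul(2, Pow(18, 2)), Mul(36, 18))), Rational(1, 2)) = Pow(Add(Mul(Rational(53, 2), -6), Add(-4, Mul(2, 324), 648)), Rational(1, 2)) = Pow(Add(-159, Add(-4, 648, 648)), Rational(1, 2)) = Pow(Add(-159, 1292), Rational(1, 2)) = Pow(1133, Rational(1, 2))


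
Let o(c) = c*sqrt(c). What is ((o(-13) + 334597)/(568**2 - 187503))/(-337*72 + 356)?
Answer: -334597/3230472868 + 13*I*sqrt(13)/3230472868 ≈ -0.00010358 + 1.4509e-8*I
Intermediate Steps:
o(c) = c**(3/2)
((o(-13) + 334597)/(568**2 - 187503))/(-337*72 + 356) = (((-13)**(3/2) + 334597)/(568**2 - 187503))/(-337*72 + 356) = ((-13*I*sqrt(13) + 334597)/(322624 - 187503))/(-24264 + 356) = ((334597 - 13*I*sqrt(13))/135121)/(-23908) = ((334597 - 13*I*sqrt(13))*(1/135121))*(-1/23908) = (334597/135121 - 13*I*sqrt(13)/135121)*(-1/23908) = -334597/3230472868 + 13*I*sqrt(13)/3230472868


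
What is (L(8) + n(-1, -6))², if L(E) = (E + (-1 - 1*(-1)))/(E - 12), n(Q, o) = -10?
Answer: 144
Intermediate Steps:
L(E) = E/(-12 + E) (L(E) = (E + (-1 + 1))/(-12 + E) = (E + 0)/(-12 + E) = E/(-12 + E))
(L(8) + n(-1, -6))² = (8/(-12 + 8) - 10)² = (8/(-4) - 10)² = (8*(-¼) - 10)² = (-2 - 10)² = (-12)² = 144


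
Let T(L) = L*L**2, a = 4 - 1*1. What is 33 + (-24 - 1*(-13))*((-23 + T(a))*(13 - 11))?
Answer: -55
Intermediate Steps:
a = 3 (a = 4 - 1 = 3)
T(L) = L**3
33 + (-24 - 1*(-13))*((-23 + T(a))*(13 - 11)) = 33 + (-24 - 1*(-13))*((-23 + 3**3)*(13 - 11)) = 33 + (-24 + 13)*((-23 + 27)*2) = 33 - 44*2 = 33 - 11*8 = 33 - 88 = -55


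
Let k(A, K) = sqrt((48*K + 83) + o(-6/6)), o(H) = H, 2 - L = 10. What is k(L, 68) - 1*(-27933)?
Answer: 27933 + sqrt(3346) ≈ 27991.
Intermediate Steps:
L = -8 (L = 2 - 1*10 = 2 - 10 = -8)
k(A, K) = sqrt(82 + 48*K) (k(A, K) = sqrt((48*K + 83) - 6/6) = sqrt((83 + 48*K) - 6*1/6) = sqrt((83 + 48*K) - 1) = sqrt(82 + 48*K))
k(L, 68) - 1*(-27933) = sqrt(82 + 48*68) - 1*(-27933) = sqrt(82 + 3264) + 27933 = sqrt(3346) + 27933 = 27933 + sqrt(3346)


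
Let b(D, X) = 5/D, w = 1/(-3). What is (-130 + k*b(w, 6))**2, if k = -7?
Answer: 625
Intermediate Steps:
w = -1/3 (w = 1*(-1/3) = -1/3 ≈ -0.33333)
(-130 + k*b(w, 6))**2 = (-130 - 35/(-1/3))**2 = (-130 - 35*(-3))**2 = (-130 - 7*(-15))**2 = (-130 + 105)**2 = (-25)**2 = 625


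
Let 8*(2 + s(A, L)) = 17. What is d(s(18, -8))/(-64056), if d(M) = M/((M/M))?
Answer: -1/512448 ≈ -1.9514e-6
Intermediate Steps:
s(A, L) = ⅛ (s(A, L) = -2 + (⅛)*17 = -2 + 17/8 = ⅛)
d(M) = M (d(M) = M/1 = M*1 = M)
d(s(18, -8))/(-64056) = (⅛)/(-64056) = (⅛)*(-1/64056) = -1/512448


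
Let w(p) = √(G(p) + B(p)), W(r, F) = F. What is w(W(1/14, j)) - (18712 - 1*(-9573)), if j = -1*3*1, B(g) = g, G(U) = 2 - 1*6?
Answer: -28285 + I*√7 ≈ -28285.0 + 2.6458*I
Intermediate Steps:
G(U) = -4 (G(U) = 2 - 6 = -4)
j = -3 (j = -3*1 = -3)
w(p) = √(-4 + p)
w(W(1/14, j)) - (18712 - 1*(-9573)) = √(-4 - 3) - (18712 - 1*(-9573)) = √(-7) - (18712 + 9573) = I*√7 - 1*28285 = I*√7 - 28285 = -28285 + I*√7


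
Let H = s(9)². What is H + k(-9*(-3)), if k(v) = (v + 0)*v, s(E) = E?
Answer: 810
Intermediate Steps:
H = 81 (H = 9² = 81)
k(v) = v² (k(v) = v*v = v²)
H + k(-9*(-3)) = 81 + (-9*(-3))² = 81 + 27² = 81 + 729 = 810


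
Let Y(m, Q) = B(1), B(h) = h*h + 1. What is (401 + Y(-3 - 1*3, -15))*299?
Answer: 120497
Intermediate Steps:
B(h) = 1 + h² (B(h) = h² + 1 = 1 + h²)
Y(m, Q) = 2 (Y(m, Q) = 1 + 1² = 1 + 1 = 2)
(401 + Y(-3 - 1*3, -15))*299 = (401 + 2)*299 = 403*299 = 120497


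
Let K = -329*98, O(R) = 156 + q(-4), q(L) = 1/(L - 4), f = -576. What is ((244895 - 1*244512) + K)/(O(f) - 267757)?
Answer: 254872/2140809 ≈ 0.11905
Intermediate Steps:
q(L) = 1/(-4 + L)
O(R) = 1247/8 (O(R) = 156 + 1/(-4 - 4) = 156 + 1/(-8) = 156 - ⅛ = 1247/8)
K = -32242
((244895 - 1*244512) + K)/(O(f) - 267757) = ((244895 - 1*244512) - 32242)/(1247/8 - 267757) = ((244895 - 244512) - 32242)/(-2140809/8) = (383 - 32242)*(-8/2140809) = -31859*(-8/2140809) = 254872/2140809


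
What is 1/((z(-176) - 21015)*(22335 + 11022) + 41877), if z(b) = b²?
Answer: 1/332310954 ≈ 3.0092e-9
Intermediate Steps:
1/((z(-176) - 21015)*(22335 + 11022) + 41877) = 1/(((-176)² - 21015)*(22335 + 11022) + 41877) = 1/((30976 - 21015)*33357 + 41877) = 1/(9961*33357 + 41877) = 1/(332269077 + 41877) = 1/332310954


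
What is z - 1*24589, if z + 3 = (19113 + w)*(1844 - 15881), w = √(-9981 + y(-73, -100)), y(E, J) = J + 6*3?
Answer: -268313773 - 14037*I*√10063 ≈ -2.6831e+8 - 1.4081e+6*I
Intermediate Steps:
y(E, J) = 18 + J (y(E, J) = J + 18 = 18 + J)
w = I*√10063 (w = √(-9981 + (18 - 100)) = √(-9981 - 82) = √(-10063) = I*√10063 ≈ 100.31*I)
z = -268289184 - 14037*I*√10063 (z = -3 + (19113 + I*√10063)*(1844 - 15881) = -3 + (19113 + I*√10063)*(-14037) = -3 + (-268289181 - 14037*I*√10063) = -268289184 - 14037*I*√10063 ≈ -2.6829e+8 - 1.4081e+6*I)
z - 1*24589 = (-268289184 - 14037*I*√10063) - 1*24589 = (-268289184 - 14037*I*√10063) - 24589 = -268313773 - 14037*I*√10063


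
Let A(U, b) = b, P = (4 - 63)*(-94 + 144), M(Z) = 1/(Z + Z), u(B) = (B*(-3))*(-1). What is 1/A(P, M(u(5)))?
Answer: 30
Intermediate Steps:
u(B) = 3*B (u(B) = -3*B*(-1) = 3*B)
M(Z) = 1/(2*Z)
P = -2950 (P = -59*50 = -2950)
1/A(P, M(u(5))) = 1/(1/(2*((3*5)))) = 1/((½)/15) = 1/((½)*(1/15)) = 1/(1/30) = 30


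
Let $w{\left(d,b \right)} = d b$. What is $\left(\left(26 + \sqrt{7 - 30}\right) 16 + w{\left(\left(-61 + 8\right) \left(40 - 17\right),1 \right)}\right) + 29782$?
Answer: $28979 + 16 i \sqrt{23} \approx 28979.0 + 76.733 i$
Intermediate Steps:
$w{\left(d,b \right)} = b d$
$\left(\left(26 + \sqrt{7 - 30}\right) 16 + w{\left(\left(-61 + 8\right) \left(40 - 17\right),1 \right)}\right) + 29782 = \left(\left(26 + \sqrt{7 - 30}\right) 16 + 1 \left(-61 + 8\right) \left(40 - 17\right)\right) + 29782 = \left(\left(26 + \sqrt{-23}\right) 16 + 1 \left(\left(-53\right) 23\right)\right) + 29782 = \left(\left(26 + i \sqrt{23}\right) 16 + 1 \left(-1219\right)\right) + 29782 = \left(\left(416 + 16 i \sqrt{23}\right) - 1219\right) + 29782 = \left(-803 + 16 i \sqrt{23}\right) + 29782 = 28979 + 16 i \sqrt{23}$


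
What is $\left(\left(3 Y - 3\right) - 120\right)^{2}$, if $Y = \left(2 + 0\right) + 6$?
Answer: $9801$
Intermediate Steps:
$Y = 8$ ($Y = 2 + 6 = 8$)
$\left(\left(3 Y - 3\right) - 120\right)^{2} = \left(\left(3 \cdot 8 - 3\right) - 120\right)^{2} = \left(\left(24 - 3\right) - 120\right)^{2} = \left(21 - 120\right)^{2} = \left(-99\right)^{2} = 9801$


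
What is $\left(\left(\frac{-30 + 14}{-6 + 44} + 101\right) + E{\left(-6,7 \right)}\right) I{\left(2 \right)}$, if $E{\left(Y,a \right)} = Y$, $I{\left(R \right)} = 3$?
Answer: $\frac{5391}{19} \approx 283.74$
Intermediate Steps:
$\left(\left(\frac{-30 + 14}{-6 + 44} + 101\right) + E{\left(-6,7 \right)}\right) I{\left(2 \right)} = \left(\left(\frac{-30 + 14}{-6 + 44} + 101\right) - 6\right) 3 = \left(\left(- \frac{16}{38} + 101\right) - 6\right) 3 = \left(\left(\left(-16\right) \frac{1}{38} + 101\right) - 6\right) 3 = \left(\left(- \frac{8}{19} + 101\right) - 6\right) 3 = \left(\frac{1911}{19} - 6\right) 3 = \frac{1797}{19} \cdot 3 = \frac{5391}{19}$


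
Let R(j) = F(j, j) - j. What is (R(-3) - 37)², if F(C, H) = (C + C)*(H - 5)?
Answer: 196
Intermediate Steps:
F(C, H) = 2*C*(-5 + H) (F(C, H) = (2*C)*(-5 + H) = 2*C*(-5 + H))
R(j) = -j + 2*j*(-5 + j) (R(j) = 2*j*(-5 + j) - j = -j + 2*j*(-5 + j))
(R(-3) - 37)² = (-3*(-11 + 2*(-3)) - 37)² = (-3*(-11 - 6) - 37)² = (-3*(-17) - 37)² = (51 - 37)² = 14² = 196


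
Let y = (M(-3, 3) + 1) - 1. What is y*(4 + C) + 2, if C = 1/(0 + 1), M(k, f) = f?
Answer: 17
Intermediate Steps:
C = 1 (C = 1/1 = 1)
y = 3 (y = (3 + 1) - 1 = 4 - 1 = 3)
y*(4 + C) + 2 = 3*(4 + 1) + 2 = 3*5 + 2 = 15 + 2 = 17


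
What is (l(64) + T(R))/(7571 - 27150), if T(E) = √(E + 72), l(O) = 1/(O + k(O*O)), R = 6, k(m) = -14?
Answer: -1/978950 - √78/19579 ≈ -0.00045210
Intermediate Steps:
l(O) = 1/(-14 + O) (l(O) = 1/(O - 14) = 1/(-14 + O))
T(E) = √(72 + E)
(l(64) + T(R))/(7571 - 27150) = (1/(-14 + 64) + √(72 + 6))/(7571 - 27150) = (1/50 + √78)/(-19579) = (1/50 + √78)*(-1/19579) = -1/978950 - √78/19579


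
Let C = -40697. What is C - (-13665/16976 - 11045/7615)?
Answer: -1052140158477/25854448 ≈ -40695.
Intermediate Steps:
C - (-13665/16976 - 11045/7615) = -40697 - (-13665/16976 - 11045/7615) = -40697 - (-13665*1/16976 - 11045*1/7615) = -40697 - (-13665/16976 - 2209/1523) = -40697 - 1*(-58311779/25854448) = -40697 + 58311779/25854448 = -1052140158477/25854448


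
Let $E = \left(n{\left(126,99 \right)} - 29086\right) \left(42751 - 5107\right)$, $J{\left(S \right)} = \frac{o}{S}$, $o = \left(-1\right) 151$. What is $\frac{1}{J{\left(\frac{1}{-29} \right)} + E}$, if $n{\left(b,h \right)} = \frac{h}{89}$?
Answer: $- \frac{89}{97443174689} \approx -9.1335 \cdot 10^{-10}$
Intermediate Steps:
$n{\left(b,h \right)} = \frac{h}{89}$ ($n{\left(b,h \right)} = h \frac{1}{89} = \frac{h}{89}$)
$o = -151$
$J{\left(S \right)} = - \frac{151}{S}$
$E = - \frac{97443564420}{89}$ ($E = \left(\frac{1}{89} \cdot 99 - 29086\right) \left(42751 - 5107\right) = \left(\frac{99}{89} - 29086\right) 37644 = \left(- \frac{2588555}{89}\right) 37644 = - \frac{97443564420}{89} \approx -1.0949 \cdot 10^{9}$)
$\frac{1}{J{\left(\frac{1}{-29} \right)} + E} = \frac{1}{- \frac{151}{\frac{1}{-29}} - \frac{97443564420}{89}} = \frac{1}{- \frac{151}{- \frac{1}{29}} - \frac{97443564420}{89}} = \frac{1}{\left(-151\right) \left(-29\right) - \frac{97443564420}{89}} = \frac{1}{4379 - \frac{97443564420}{89}} = \frac{1}{- \frac{97443174689}{89}} = - \frac{89}{97443174689}$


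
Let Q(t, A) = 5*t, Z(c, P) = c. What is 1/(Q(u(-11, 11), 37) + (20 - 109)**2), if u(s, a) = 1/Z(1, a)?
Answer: 1/7926 ≈ 0.00012617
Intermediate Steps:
u(s, a) = 1 (u(s, a) = 1/1 = 1)
1/(Q(u(-11, 11), 37) + (20 - 109)**2) = 1/(5*1 + (20 - 109)**2) = 1/(5 + (-89)**2) = 1/(5 + 7921) = 1/7926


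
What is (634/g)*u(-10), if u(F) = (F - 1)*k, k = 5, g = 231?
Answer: -3170/21 ≈ -150.95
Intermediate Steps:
u(F) = -5 + 5*F (u(F) = (F - 1)*5 = (-1 + F)*5 = -5 + 5*F)
(634/g)*u(-10) = (634/231)*(-5 + 5*(-10)) = (634*(1/231))*(-5 - 50) = (634/231)*(-55) = -3170/21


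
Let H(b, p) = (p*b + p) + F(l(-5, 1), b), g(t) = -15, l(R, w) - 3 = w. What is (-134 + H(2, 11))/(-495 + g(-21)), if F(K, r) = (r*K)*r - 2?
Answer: 29/170 ≈ 0.17059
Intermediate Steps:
l(R, w) = 3 + w
F(K, r) = -2 + K*r² (F(K, r) = (K*r)*r - 2 = K*r² - 2 = -2 + K*r²)
H(b, p) = -2 + p + 4*b² + b*p (H(b, p) = (p*b + p) + (-2 + (3 + 1)*b²) = (b*p + p) + (-2 + 4*b²) = (p + b*p) + (-2 + 4*b²) = -2 + p + 4*b² + b*p)
(-134 + H(2, 11))/(-495 + g(-21)) = (-134 + (-2 + 11 + 4*2² + 2*11))/(-495 - 15) = (-134 + (-2 + 11 + 4*4 + 22))/(-510) = (-134 + (-2 + 11 + 16 + 22))*(-1/510) = (-134 + 47)*(-1/510) = -87*(-1/510) = 29/170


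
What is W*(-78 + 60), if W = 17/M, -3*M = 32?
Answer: 459/16 ≈ 28.688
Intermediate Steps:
M = -32/3 (M = -1/3*32 = -32/3 ≈ -10.667)
W = -51/32 (W = 17/(-32/3) = 17*(-3/32) = -51/32 ≈ -1.5938)
W*(-78 + 60) = -51*(-78 + 60)/32 = -51/32*(-18) = 459/16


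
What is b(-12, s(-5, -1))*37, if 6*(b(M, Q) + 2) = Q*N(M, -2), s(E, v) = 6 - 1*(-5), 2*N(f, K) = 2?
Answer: -37/6 ≈ -6.1667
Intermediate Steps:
N(f, K) = 1 (N(f, K) = (½)*2 = 1)
s(E, v) = 11 (s(E, v) = 6 + 5 = 11)
b(M, Q) = -2 + Q/6 (b(M, Q) = -2 + (Q*1)/6 = -2 + Q/6)
b(-12, s(-5, -1))*37 = (-2 + (⅙)*11)*37 = (-2 + 11/6)*37 = -⅙*37 = -37/6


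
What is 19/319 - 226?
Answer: -72075/319 ≈ -225.94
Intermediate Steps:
19/319 - 226 = -72075/319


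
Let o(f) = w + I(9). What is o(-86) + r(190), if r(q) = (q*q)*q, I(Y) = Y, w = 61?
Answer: 6859070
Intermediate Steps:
r(q) = q**3 (r(q) = q**2*q = q**3)
o(f) = 70 (o(f) = 61 + 9 = 70)
o(-86) + r(190) = 70 + 190**3 = 70 + 6859000 = 6859070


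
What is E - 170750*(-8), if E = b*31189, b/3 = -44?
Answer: -2750948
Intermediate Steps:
b = -132 (b = 3*(-44) = -132)
E = -4116948 (E = -132*31189 = -4116948)
E - 170750*(-8) = -4116948 - 170750*(-8) = -4116948 + 1366000 = -2750948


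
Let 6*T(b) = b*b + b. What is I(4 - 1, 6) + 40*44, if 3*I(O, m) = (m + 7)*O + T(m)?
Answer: 5326/3 ≈ 1775.3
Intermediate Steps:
T(b) = b/6 + b²/6 (T(b) = (b*b + b)/6 = (b² + b)/6 = (b + b²)/6 = b/6 + b²/6)
I(O, m) = O*(7 + m)/3 + m*(1 + m)/18 (I(O, m) = ((m + 7)*O + m*(1 + m)/6)/3 = ((7 + m)*O + m*(1 + m)/6)/3 = (O*(7 + m) + m*(1 + m)/6)/3 = O*(7 + m)/3 + m*(1 + m)/18)
I(4 - 1, 6) + 40*44 = (7*(4 - 1)/3 + (⅓)*(4 - 1)*6 + (1/18)*6*(1 + 6)) + 40*44 = ((7/3)*3 + (⅓)*3*6 + (1/18)*6*7) + 1760 = (7 + 6 + 7/3) + 1760 = 46/3 + 1760 = 5326/3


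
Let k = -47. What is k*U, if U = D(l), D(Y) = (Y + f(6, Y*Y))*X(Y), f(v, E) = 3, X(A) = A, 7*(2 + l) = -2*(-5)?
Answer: 3196/49 ≈ 65.224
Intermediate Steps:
l = -4/7 (l = -2 + (-2*(-5))/7 = -2 + (1/7)*10 = -2 + 10/7 = -4/7 ≈ -0.57143)
D(Y) = Y*(3 + Y) (D(Y) = (Y + 3)*Y = (3 + Y)*Y = Y*(3 + Y))
U = -68/49 (U = -4*(3 - 4/7)/7 = -4/7*17/7 = -68/49 ≈ -1.3878)
k*U = -47*(-68/49) = 3196/49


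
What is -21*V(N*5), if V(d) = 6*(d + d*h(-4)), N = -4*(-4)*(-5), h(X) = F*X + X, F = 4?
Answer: -957600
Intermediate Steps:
h(X) = 5*X (h(X) = 4*X + X = 5*X)
N = -80 (N = 16*(-5) = -80)
V(d) = -114*d (V(d) = 6*(d + d*(5*(-4))) = 6*(d + d*(-20)) = 6*(d - 20*d) = 6*(-19*d) = -114*d)
-21*V(N*5) = -(-2394)*(-80*5) = -(-2394)*(-400) = -21*45600 = -957600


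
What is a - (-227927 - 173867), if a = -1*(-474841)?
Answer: 876635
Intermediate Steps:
a = 474841
a - (-227927 - 173867) = 474841 - (-227927 - 173867) = 474841 - 1*(-401794) = 474841 + 401794 = 876635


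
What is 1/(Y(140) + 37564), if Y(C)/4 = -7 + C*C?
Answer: 1/115936 ≈ 8.6254e-6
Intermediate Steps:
Y(C) = -28 + 4*C² (Y(C) = 4*(-7 + C*C) = 4*(-7 + C²) = -28 + 4*C²)
1/(Y(140) + 37564) = 1/((-28 + 4*140²) + 37564) = 1/((-28 + 4*19600) + 37564) = 1/((-28 + 78400) + 37564) = 1/(78372 + 37564) = 1/115936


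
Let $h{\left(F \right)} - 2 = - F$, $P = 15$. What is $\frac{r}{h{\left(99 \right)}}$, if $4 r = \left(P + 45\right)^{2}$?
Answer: $- \frac{900}{97} \approx -9.2784$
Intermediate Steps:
$h{\left(F \right)} = 2 - F$
$r = 900$ ($r = \frac{\left(15 + 45\right)^{2}}{4} = \frac{60^{2}}{4} = \frac{1}{4} \cdot 3600 = 900$)
$\frac{r}{h{\left(99 \right)}} = \frac{900}{2 - 99} = \frac{900}{-97} = 900 \left(- \frac{1}{97}\right) = - \frac{900}{97}$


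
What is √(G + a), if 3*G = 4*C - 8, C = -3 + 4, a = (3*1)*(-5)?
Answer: 7*I*√3/3 ≈ 4.0415*I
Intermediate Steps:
a = -15 (a = 3*(-5) = -15)
C = 1
G = -4/3 (G = (4*1 - 8)/3 = (4 - 8)/3 = (⅓)*(-4) = -4/3 ≈ -1.3333)
√(G + a) = √(-4/3 - 15) = √(-49/3) = 7*I*√3/3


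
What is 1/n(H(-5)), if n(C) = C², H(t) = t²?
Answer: 1/625 ≈ 0.0016000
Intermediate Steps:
1/n(H(-5)) = 1/(((-5)²)²) = 1/(25²) = 1/625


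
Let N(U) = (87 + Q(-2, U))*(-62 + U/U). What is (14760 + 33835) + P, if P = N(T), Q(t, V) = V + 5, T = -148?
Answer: 52011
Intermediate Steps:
Q(t, V) = 5 + V
N(U) = -5612 - 61*U (N(U) = (87 + (5 + U))*(-62 + U/U) = (92 + U)*(-62 + 1) = (92 + U)*(-61) = -5612 - 61*U)
P = 3416 (P = -5612 - 61*(-148) = -5612 + 9028 = 3416)
(14760 + 33835) + P = (14760 + 33835) + 3416 = 48595 + 3416 = 52011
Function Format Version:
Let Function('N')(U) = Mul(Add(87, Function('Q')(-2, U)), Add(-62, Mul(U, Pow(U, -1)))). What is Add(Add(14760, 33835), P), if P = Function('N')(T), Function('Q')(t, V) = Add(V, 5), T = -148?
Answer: 52011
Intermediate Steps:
Function('Q')(t, V) = Add(5, V)
Function('N')(U) = Add(-5612, Mul(-61, U)) (Function('N')(U) = Mul(Add(87, Add(5, U)), Add(-62, Mul(U, Pow(U, -1)))) = Mul(Add(92, U), Add(-62, 1)) = Mul(Add(92, U), -61) = Add(-5612, Mul(-61, U)))
P = 3416 (P = Add(-5612, Mul(-61, -148)) = Add(-5612, 9028) = 3416)
Add(Add(14760, 33835), P) = Add(Add(14760, 33835), 3416) = Add(48595, 3416) = 52011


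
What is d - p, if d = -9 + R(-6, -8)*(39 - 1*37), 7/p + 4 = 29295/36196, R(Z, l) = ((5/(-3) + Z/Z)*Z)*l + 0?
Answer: -8177325/115489 ≈ -70.806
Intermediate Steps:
R(Z, l) = -2*Z*l/3 (R(Z, l) = ((5*(-⅓) + 1)*Z)*l + 0 = ((-5/3 + 1)*Z)*l + 0 = (-2*Z/3)*l + 0 = -2*Z*l/3 + 0 = -2*Z*l/3)
p = -253372/115489 (p = 7/(-4 + 29295/36196) = 7/(-115489/36196) = 7*(-36196/115489) = -253372/115489 ≈ -2.1939)
d = -73 (d = -9 + (-⅔*(-6)*(-8))*(39 - 1*37) = -9 - 32*(39 - 37) = -9 - 32*2 = -9 - 64 = -73)
d - p = -73 - 1*(-253372/115489) = -73 + 253372/115489 = -8177325/115489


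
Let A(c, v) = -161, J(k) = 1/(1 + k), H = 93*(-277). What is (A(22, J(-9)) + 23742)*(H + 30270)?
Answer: 106326729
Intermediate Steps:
H = -25761
(A(22, J(-9)) + 23742)*(H + 30270) = (-161 + 23742)*(-25761 + 30270) = 23581*4509 = 106326729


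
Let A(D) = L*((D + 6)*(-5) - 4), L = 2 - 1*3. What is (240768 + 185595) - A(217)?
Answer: 425244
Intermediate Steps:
L = -1 (L = 2 - 3 = -1)
A(D) = 34 + 5*D (A(D) = -((D + 6)*(-5) - 4) = -((6 + D)*(-5) - 4) = -((-30 - 5*D) - 4) = -(-34 - 5*D) = 34 + 5*D)
(240768 + 185595) - A(217) = (240768 + 185595) - (34 + 5*217) = 426363 - (34 + 1085) = 426363 - 1*1119 = 426363 - 1119 = 425244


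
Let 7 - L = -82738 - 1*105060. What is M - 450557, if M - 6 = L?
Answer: -262746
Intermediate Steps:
L = 187805 (L = 7 - (-82738 - 1*105060) = 7 - (-82738 - 105060) = 7 - 1*(-187798) = 7 + 187798 = 187805)
M = 187811 (M = 6 + 187805 = 187811)
M - 450557 = 187811 - 450557 = -262746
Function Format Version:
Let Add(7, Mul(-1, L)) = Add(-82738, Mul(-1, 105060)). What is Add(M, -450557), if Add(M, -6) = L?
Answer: -262746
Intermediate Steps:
L = 187805 (L = Add(7, Mul(-1, Add(-82738, Mul(-1, 105060)))) = Add(7, Mul(-1, Add(-82738, -105060))) = Add(7, Mul(-1, -187798)) = Add(7, 187798) = 187805)
M = 187811 (M = Add(6, 187805) = 187811)
Add(M, -450557) = Add(187811, -450557) = -262746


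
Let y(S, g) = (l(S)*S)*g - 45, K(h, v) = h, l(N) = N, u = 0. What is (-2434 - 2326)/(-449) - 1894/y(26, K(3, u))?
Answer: 8588674/890367 ≈ 9.6462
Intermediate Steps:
y(S, g) = -45 + g*S² (y(S, g) = (S*S)*g - 45 = S²*g - 45 = g*S² - 45 = -45 + g*S²)
(-2434 - 2326)/(-449) - 1894/y(26, K(3, u)) = (-2434 - 2326)/(-449) - 1894/(-45 + 3*26²) = -4760*(-1/449) - 1894/(-45 + 3*676) = 4760/449 - 1894/(-45 + 2028) = 4760/449 - 1894/1983 = 8588674/890367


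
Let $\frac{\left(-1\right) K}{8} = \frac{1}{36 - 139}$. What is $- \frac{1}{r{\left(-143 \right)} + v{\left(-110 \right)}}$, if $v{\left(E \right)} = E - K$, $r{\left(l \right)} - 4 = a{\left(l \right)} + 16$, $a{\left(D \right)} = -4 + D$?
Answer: $\frac{103}{24419} \approx 0.004218$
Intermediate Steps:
$K = \frac{8}{103}$ ($K = - \frac{8}{36 - 139} = - \frac{8}{-103} = \left(-8\right) \left(- \frac{1}{103}\right) = \frac{8}{103} \approx 0.07767$)
$r{\left(l \right)} = 16 + l$ ($r{\left(l \right)} = 4 + \left(\left(-4 + l\right) + 16\right) = 4 + \left(12 + l\right) = 16 + l$)
$v{\left(E \right)} = - \frac{8}{103} + E$ ($v{\left(E \right)} = E - \frac{8}{103} = - \frac{8}{103} + E$)
$- \frac{1}{r{\left(-143 \right)} + v{\left(-110 \right)}} = - \frac{1}{\left(16 - 143\right) - \frac{11338}{103}} = - \frac{1}{-127 - \frac{11338}{103}} = - \frac{1}{- \frac{24419}{103}} = \left(-1\right) \left(- \frac{103}{24419}\right) = \frac{103}{24419}$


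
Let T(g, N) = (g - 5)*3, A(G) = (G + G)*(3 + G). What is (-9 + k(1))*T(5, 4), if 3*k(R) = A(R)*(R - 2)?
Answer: 0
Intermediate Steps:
A(G) = 2*G*(3 + G) (A(G) = (2*G)*(3 + G) = 2*G*(3 + G))
T(g, N) = -15 + 3*g (T(g, N) = (-5 + g)*3 = -15 + 3*g)
k(R) = 2*R*(-2 + R)*(3 + R)/3 (k(R) = ((2*R*(3 + R))*(R - 2))/3 = ((2*R*(3 + R))*(-2 + R))/3 = (2*R*(-2 + R)*(3 + R))/3 = 2*R*(-2 + R)*(3 + R)/3)
(-9 + k(1))*T(5, 4) = (-9 + (⅔)*1*(-2 + 1)*(3 + 1))*(-15 + 3*5) = (-9 + (⅔)*1*(-1)*4)*(-15 + 15) = (-9 - 8/3)*0 = -35/3*0 = 0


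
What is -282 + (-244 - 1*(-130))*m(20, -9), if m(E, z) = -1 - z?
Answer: -1194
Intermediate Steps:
-282 + (-244 - 1*(-130))*m(20, -9) = -282 + (-244 - 1*(-130))*(-1 - 1*(-9)) = -282 + (-244 + 130)*(-1 + 9) = -282 - 114*8 = -282 - 912 = -1194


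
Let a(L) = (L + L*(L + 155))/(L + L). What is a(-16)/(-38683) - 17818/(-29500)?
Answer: 5823633/9670750 ≈ 0.60219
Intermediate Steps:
a(L) = (L + L*(155 + L))/(2*L) (a(L) = (L + L*(155 + L))/((2*L)) = (L + L*(155 + L))*(1/(2*L)) = (L + L*(155 + L))/(2*L))
a(-16)/(-38683) - 17818/(-29500) = (78 + (½)*(-16))/(-38683) - 17818/(-29500) = (78 - 8)*(-1/38683) - 17818*(-1/29500) = 70*(-1/38683) + 151/250 = -70/38683 + 151/250 = 5823633/9670750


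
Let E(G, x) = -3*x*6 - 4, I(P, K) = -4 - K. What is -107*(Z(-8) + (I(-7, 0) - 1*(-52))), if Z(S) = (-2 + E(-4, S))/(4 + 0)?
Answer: -17655/2 ≈ -8827.5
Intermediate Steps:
E(G, x) = -4 - 18*x (E(G, x) = -18*x - 4 = -4 - 18*x)
Z(S) = -3/2 - 9*S/2 (Z(S) = (-2 + (-4 - 18*S))/(4 + 0) = (-6 - 18*S)/4 = (-6 - 18*S)*(¼) = -3/2 - 9*S/2)
-107*(Z(-8) + (I(-7, 0) - 1*(-52))) = -107*((-3/2 - 9/2*(-8)) + ((-4 - 1*0) - 1*(-52))) = -107*((-3/2 + 36) + ((-4 + 0) + 52)) = -107*(69/2 + (-4 + 52)) = -107*(69/2 + 48) = -107*165/2 = -17655/2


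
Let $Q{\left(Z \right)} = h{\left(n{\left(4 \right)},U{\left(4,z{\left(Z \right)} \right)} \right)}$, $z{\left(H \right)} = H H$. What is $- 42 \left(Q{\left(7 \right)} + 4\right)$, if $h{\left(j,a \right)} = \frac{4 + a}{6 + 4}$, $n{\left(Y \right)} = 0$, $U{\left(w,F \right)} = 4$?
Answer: $- \frac{1008}{5} \approx -201.6$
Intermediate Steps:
$z{\left(H \right)} = H^{2}$
$h{\left(j,a \right)} = \frac{2}{5} + \frac{a}{10}$ ($h{\left(j,a \right)} = \frac{4 + a}{10} = \left(4 + a\right) \frac{1}{10} = \frac{2}{5} + \frac{a}{10}$)
$Q{\left(Z \right)} = \frac{4}{5}$ ($Q{\left(Z \right)} = \frac{2}{5} + \frac{1}{10} \cdot 4 = \frac{2}{5} + \frac{2}{5} = \frac{4}{5}$)
$- 42 \left(Q{\left(7 \right)} + 4\right) = - 42 \left(\frac{4}{5} + 4\right) = \left(-42\right) \frac{24}{5} = - \frac{1008}{5}$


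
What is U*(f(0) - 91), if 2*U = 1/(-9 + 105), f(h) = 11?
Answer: -5/12 ≈ -0.41667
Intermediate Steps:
U = 1/192 (U = 1/(2*(-9 + 105)) = (1/2)/96 = (1/2)*(1/96) = 1/192 ≈ 0.0052083)
U*(f(0) - 91) = (11 - 91)/192 = (1/192)*(-80) = -5/12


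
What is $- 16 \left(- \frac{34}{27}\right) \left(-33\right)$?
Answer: $- \frac{5984}{9} \approx -664.89$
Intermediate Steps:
$- 16 \left(- \frac{34}{27}\right) \left(-33\right) = - 16 \left(\left(-34\right) \frac{1}{27}\right) \left(-33\right) = \left(-16\right) \left(- \frac{34}{27}\right) \left(-33\right) = \frac{544}{27} \left(-33\right) = - \frac{5984}{9}$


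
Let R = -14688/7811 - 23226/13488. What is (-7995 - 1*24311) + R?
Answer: -567328444173/17559128 ≈ -32310.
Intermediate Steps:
R = -63255005/17559128 (R = -14688*1/7811 - 23226*1/13488 = -14688/7811 - 3871/2248 = -63255005/17559128 ≈ -3.6024)
(-7995 - 1*24311) + R = (-7995 - 1*24311) - 63255005/17559128 = (-7995 - 24311) - 63255005/17559128 = -32306 - 63255005/17559128 = -567328444173/17559128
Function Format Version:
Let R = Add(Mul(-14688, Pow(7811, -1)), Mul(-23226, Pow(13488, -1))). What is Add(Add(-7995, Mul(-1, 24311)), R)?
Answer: Rational(-567328444173, 17559128) ≈ -32310.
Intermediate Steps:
R = Rational(-63255005, 17559128) (R = Add(Mul(-14688, Rational(1, 7811)), Mul(-23226, Rational(1, 13488))) = Add(Rational(-14688, 7811), Rational(-3871, 2248)) = Rational(-63255005, 17559128) ≈ -3.6024)
Add(Add(-7995, Mul(-1, 24311)), R) = Add(Add(-7995, Mul(-1, 24311)), Rational(-63255005, 17559128)) = Add(Add(-7995, -24311), Rational(-63255005, 17559128)) = Add(-32306, Rational(-63255005, 17559128)) = Rational(-567328444173, 17559128)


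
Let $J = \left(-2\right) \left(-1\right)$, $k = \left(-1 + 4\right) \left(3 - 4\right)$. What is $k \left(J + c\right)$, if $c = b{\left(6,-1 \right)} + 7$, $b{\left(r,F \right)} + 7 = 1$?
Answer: $-9$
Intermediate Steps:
$k = -3$ ($k = 3 \left(-1\right) = -3$)
$b{\left(r,F \right)} = -6$ ($b{\left(r,F \right)} = -7 + 1 = -6$)
$J = 2$
$c = 1$ ($c = -6 + 7 = 1$)
$k \left(J + c\right) = - 3 \left(2 + 1\right) = \left(-3\right) 3 = -9$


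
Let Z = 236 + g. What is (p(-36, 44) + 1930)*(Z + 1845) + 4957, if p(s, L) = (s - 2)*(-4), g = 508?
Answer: 5395255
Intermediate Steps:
p(s, L) = 8 - 4*s (p(s, L) = (-2 + s)*(-4) = 8 - 4*s)
Z = 744 (Z = 236 + 508 = 744)
(p(-36, 44) + 1930)*(Z + 1845) + 4957 = ((8 - 4*(-36)) + 1930)*(744 + 1845) + 4957 = ((8 + 144) + 1930)*2589 + 4957 = (152 + 1930)*2589 + 4957 = 2082*2589 + 4957 = 5390298 + 4957 = 5395255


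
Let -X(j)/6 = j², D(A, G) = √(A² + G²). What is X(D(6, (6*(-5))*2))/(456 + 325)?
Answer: -21816/781 ≈ -27.933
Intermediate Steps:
X(j) = -6*j²
X(D(6, (6*(-5))*2))/(456 + 325) = (-6*(√(6² + ((6*(-5))*2)²))²)/(456 + 325) = (-6*(√(36 + (-30*2)²))²)/781 = (-6*(√(36 + (-60)²))²)/781 = (-6*(√(36 + 3600))²)/781 = (-6*(√3636)²)/781 = (-6*(6*√101)²)/781 = (-6*3636)/781 = (1/781)*(-21816) = -21816/781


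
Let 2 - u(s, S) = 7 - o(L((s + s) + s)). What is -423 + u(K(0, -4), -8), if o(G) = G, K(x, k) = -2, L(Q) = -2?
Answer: -430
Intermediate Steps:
u(s, S) = -7 (u(s, S) = 2 - (7 - 1*(-2)) = 2 - (7 + 2) = 2 - 1*9 = 2 - 9 = -7)
-423 + u(K(0, -4), -8) = -423 - 7 = -430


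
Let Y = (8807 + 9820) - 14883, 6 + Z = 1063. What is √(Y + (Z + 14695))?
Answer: 2*√4874 ≈ 139.63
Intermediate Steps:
Z = 1057 (Z = -6 + 1063 = 1057)
Y = 3744 (Y = 18627 - 14883 = 3744)
√(Y + (Z + 14695)) = √(3744 + (1057 + 14695)) = √(3744 + 15752) = √19496 = 2*√4874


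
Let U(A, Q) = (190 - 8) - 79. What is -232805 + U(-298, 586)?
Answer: -232702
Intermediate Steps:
U(A, Q) = 103 (U(A, Q) = 182 - 79 = 103)
-232805 + U(-298, 586) = -232805 + 103 = -232702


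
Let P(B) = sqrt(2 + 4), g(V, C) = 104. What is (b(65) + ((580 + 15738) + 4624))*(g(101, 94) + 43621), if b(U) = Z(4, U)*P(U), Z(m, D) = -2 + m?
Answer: 915688950 + 87450*sqrt(6) ≈ 9.1590e+8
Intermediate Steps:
P(B) = sqrt(6)
b(U) = 2*sqrt(6) (b(U) = (-2 + 4)*sqrt(6) = 2*sqrt(6))
(b(65) + ((580 + 15738) + 4624))*(g(101, 94) + 43621) = (2*sqrt(6) + ((580 + 15738) + 4624))*(104 + 43621) = (2*sqrt(6) + (16318 + 4624))*43725 = (2*sqrt(6) + 20942)*43725 = (20942 + 2*sqrt(6))*43725 = 915688950 + 87450*sqrt(6)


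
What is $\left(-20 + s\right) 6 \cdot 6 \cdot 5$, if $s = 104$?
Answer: $15120$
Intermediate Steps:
$\left(-20 + s\right) 6 \cdot 6 \cdot 5 = \left(-20 + 104\right) 6 \cdot 6 \cdot 5 = 84 \cdot 36 \cdot 5 = 84 \cdot 180 = 15120$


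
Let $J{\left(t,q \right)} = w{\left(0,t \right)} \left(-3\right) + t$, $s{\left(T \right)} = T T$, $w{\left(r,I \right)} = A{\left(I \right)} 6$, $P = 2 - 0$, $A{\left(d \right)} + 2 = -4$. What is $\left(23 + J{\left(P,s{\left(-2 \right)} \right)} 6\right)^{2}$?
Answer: $466489$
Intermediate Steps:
$A{\left(d \right)} = -6$ ($A{\left(d \right)} = -2 - 4 = -6$)
$P = 2$ ($P = 2 + 0 = 2$)
$w{\left(r,I \right)} = -36$ ($w{\left(r,I \right)} = \left(-6\right) 6 = -36$)
$s{\left(T \right)} = T^{2}$
$J{\left(t,q \right)} = 108 + t$ ($J{\left(t,q \right)} = \left(-36\right) \left(-3\right) + t = 108 + t$)
$\left(23 + J{\left(P,s{\left(-2 \right)} \right)} 6\right)^{2} = \left(23 + \left(108 + 2\right) 6\right)^{2} = \left(23 + 110 \cdot 6\right)^{2} = \left(23 + 660\right)^{2} = 683^{2} = 466489$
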